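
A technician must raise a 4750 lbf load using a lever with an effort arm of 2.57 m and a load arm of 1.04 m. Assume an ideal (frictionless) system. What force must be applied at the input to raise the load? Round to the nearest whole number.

1922 lbf

Lever MA = effort arm / load arm = 2.57/1.04 = 2.4712.
Effort = load / MA = 4750 / 2.4712 = 1922.2 lbf.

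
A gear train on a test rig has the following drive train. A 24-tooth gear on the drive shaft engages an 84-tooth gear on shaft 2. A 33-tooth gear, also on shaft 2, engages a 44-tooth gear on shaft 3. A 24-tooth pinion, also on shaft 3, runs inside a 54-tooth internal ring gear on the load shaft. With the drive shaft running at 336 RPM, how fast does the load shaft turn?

Gear mesh: ratio = 84/24 = 3.5, so shaft 2 turns at 336 / 3.5 = 96 RPM.
Gear mesh: ratio = 44/33 = 1.3333, so shaft 3 turns at 96 / 1.3333 = 72 RPM.
Internal gear: ratio = 54/24 = 2.25, so the load shaft turns at 72 / 2.25 = 32 RPM.

32 RPM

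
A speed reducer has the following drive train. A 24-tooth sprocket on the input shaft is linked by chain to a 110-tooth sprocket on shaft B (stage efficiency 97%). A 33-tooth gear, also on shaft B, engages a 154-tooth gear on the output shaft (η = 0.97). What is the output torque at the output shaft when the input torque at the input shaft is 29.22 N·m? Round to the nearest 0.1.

588.0 N·m

After the chain (110/24): 29.22 × 4.5833 × 0.97 = 129.91 N·m
After the gear mesh (154/33): 129.91 × 4.6667 × 0.97 = 588.05 N·m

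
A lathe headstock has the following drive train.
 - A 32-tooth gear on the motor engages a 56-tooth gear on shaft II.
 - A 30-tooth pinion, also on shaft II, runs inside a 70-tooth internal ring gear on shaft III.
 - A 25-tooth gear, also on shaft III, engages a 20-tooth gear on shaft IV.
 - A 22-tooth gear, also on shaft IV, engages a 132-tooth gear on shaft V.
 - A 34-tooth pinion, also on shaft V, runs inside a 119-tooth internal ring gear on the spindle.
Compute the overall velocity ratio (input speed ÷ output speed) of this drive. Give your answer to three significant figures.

Each stage contributes driven/driver: gear mesh 56/32 = 1.75, internal gear 70/30 = 2.3333, gear mesh 20/25 = 0.8, gear mesh 132/22 = 6, internal gear 119/34 = 3.5.
Overall: 1.75 × 2.3333 × 0.8 × 6 × 3.5 = 68.6.

68.6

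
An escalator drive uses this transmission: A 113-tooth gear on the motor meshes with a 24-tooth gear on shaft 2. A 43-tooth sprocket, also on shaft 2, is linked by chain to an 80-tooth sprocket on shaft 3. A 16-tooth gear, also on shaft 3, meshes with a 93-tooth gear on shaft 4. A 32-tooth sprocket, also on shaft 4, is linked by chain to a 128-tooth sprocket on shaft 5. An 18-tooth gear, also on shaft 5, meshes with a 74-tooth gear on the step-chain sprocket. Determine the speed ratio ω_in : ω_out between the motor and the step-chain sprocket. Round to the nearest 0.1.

37.8

Each stage contributes driven/driver: gear mesh 24/113 = 0.21239, chain 80/43 = 1.8605, gear mesh 93/16 = 5.8125, chain 128/32 = 4, gear mesh 74/18 = 4.1111.
Overall: 0.21239 × 1.8605 × 5.8125 × 4 × 4.1111 = 37.769.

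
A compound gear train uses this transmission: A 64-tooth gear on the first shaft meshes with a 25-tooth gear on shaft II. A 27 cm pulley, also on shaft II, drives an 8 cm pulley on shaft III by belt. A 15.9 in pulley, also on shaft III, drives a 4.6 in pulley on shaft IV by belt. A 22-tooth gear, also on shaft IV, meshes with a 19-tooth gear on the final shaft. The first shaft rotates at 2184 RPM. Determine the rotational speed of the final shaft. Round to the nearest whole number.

75522 RPM

the first shaft → shaft II (gear mesh, 25/64): 2184 ÷ 0.39062 = 5591 RPM
shaft II → shaft III (belt, 8/27): 5591 ÷ 0.2963 = 18870 RPM
shaft III → shaft IV (belt, 4.6/15.9): 18870 ÷ 0.28931 = 65224 RPM
shaft IV → the final shaft (gear mesh, 19/22): 65224 ÷ 0.86364 = 75522 RPM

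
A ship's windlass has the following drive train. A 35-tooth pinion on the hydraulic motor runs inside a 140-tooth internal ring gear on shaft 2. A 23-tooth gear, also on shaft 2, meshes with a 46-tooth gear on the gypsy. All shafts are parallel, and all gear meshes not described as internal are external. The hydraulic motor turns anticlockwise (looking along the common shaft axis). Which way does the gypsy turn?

the hydraulic motor → shaft 2: internal mesh, same direction → CCW.
shaft 2 → the gypsy: external mesh, 1 reversal → CW.
1 reversal in total — an odd number — so the gypsy turns opposite to the hydraulic motor.

clockwise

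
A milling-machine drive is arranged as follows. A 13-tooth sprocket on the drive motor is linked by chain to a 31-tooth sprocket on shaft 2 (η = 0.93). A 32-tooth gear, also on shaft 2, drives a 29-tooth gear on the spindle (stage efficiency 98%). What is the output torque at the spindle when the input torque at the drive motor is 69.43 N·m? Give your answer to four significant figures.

136.7 N·m

chain 31/13 = 2.3846 → τ = 69.43·2.3846·0.93 = 153.97 N·m
gear mesh 29/32 = 0.90625 → τ = 153.97·0.90625·0.98 = 136.75 N·m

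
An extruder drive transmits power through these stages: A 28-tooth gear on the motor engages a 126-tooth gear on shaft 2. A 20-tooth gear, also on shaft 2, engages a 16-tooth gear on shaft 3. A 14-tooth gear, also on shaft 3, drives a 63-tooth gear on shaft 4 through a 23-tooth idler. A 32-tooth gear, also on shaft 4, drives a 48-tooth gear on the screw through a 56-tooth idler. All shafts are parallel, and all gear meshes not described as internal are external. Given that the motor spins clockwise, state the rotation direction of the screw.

the motor → shaft 2: external mesh, 1 reversal → CCW.
shaft 2 → shaft 3: external mesh, 1 reversal → CW.
shaft 3 → shaft 4: driver → idler → driven is 2 external meshes, 2 reversals → CW.
shaft 4 → the screw: driver → idler → driven is 2 external meshes, 2 reversals → CW.
6 reversals in total — an even number — so the screw turns the same way as the motor.

clockwise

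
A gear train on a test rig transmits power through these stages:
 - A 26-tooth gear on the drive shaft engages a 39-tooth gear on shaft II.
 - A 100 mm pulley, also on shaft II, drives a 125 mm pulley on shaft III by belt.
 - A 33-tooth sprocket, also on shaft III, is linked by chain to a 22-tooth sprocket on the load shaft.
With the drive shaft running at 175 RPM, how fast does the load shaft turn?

140 RPM

the drive shaft → shaft II (gear mesh, 39/26): 175 ÷ 1.5 = 116.67 RPM
shaft II → shaft III (belt, 125/100): 116.67 ÷ 1.25 = 93.333 RPM
shaft III → the load shaft (chain, 22/33): 93.333 ÷ 0.66667 = 140 RPM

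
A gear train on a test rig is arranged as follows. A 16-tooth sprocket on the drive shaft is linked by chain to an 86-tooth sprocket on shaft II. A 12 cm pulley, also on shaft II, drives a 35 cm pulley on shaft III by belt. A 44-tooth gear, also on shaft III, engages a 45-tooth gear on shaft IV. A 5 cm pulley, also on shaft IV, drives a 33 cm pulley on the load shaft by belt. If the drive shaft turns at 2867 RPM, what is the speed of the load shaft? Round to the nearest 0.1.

27.1 RPM

the drive shaft → shaft II (chain, 86/16): 2867 ÷ 5.375 = 533.4 RPM
shaft II → shaft III (belt, 35/12): 533.4 ÷ 2.9167 = 182.88 RPM
shaft III → shaft IV (gear mesh, 45/44): 182.88 ÷ 1.0227 = 178.81 RPM
shaft IV → the load shaft (belt, 33/5): 178.81 ÷ 6.6 = 27.093 RPM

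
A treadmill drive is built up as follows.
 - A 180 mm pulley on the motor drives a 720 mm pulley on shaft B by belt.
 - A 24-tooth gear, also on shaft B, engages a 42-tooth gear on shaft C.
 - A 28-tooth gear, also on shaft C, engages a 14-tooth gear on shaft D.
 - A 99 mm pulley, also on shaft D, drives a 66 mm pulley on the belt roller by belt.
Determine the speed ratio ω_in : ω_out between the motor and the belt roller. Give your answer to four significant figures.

2.333

Each stage contributes driven/driver: belt 720/180 = 4, gear mesh 42/24 = 1.75, gear mesh 14/28 = 0.5, belt 66/99 = 0.66667.
Overall: 4 × 1.75 × 0.5 × 0.66667 = 2.3333.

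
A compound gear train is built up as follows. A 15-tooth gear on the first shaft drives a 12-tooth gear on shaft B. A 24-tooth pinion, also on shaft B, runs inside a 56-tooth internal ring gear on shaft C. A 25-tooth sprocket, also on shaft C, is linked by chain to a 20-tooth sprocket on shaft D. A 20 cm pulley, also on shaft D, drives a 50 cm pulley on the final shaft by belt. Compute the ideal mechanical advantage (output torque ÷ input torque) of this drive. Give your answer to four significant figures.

Each stage contributes driven/driver: gear mesh 12/15 = 0.8, internal gear 56/24 = 2.3333, chain 20/25 = 0.8, belt 50/20 = 2.5.
Overall: 0.8 × 2.3333 × 0.8 × 2.5 = 3.7333.

3.733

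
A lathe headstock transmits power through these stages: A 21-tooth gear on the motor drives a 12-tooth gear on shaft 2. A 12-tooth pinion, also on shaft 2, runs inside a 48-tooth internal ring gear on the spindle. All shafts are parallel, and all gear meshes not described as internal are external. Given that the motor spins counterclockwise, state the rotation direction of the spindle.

clockwise

the motor → shaft 2: external mesh, 1 reversal → CW.
shaft 2 → the spindle: internal mesh, same direction → CW.
1 reversal in total — an odd number — so the spindle turns opposite to the motor.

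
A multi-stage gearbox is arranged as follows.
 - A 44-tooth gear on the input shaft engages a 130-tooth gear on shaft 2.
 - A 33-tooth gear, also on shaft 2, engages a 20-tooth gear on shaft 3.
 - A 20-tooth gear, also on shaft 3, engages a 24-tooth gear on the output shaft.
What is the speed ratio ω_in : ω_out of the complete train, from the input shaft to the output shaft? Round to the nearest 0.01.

2.15

Each stage contributes driven/driver: gear mesh 130/44 = 2.9545, gear mesh 20/33 = 0.60606, gear mesh 24/20 = 1.2.
Overall: 2.9545 × 0.60606 × 1.2 = 2.1488.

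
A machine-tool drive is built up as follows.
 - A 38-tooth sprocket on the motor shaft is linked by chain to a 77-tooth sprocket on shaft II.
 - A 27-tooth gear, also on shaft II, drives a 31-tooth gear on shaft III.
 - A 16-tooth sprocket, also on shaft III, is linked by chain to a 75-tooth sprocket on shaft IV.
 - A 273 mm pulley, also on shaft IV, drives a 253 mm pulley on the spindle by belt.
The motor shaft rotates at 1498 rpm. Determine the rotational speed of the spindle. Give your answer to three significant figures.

chain 77/38 = 2.0263 → 1498/2.0263 = 739.27 rpm
gear mesh 31/27 = 1.1481 → 739.27/1.1481 = 643.88 rpm
chain 75/16 = 4.6875 → 643.88/4.6875 = 137.36 rpm
belt 253/273 = 0.92674 → 137.36/0.92674 = 148.22 rpm

148 rpm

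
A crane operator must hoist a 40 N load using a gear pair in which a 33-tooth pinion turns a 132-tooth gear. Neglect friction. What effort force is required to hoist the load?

10 N

Gear pair MA = 132/33 = 4.
Effort = load / MA = 40 / 4 = 10 N.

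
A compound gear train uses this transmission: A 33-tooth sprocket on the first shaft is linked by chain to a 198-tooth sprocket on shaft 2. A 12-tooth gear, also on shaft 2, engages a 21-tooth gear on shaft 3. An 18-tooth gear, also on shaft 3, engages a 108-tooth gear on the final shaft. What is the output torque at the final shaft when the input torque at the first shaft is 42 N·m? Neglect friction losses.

After the chain (198/33): 42 × 6 = 252 N·m
After the gear mesh (21/12): 252 × 1.75 = 441 N·m
After the gear mesh (108/18): 441 × 6 = 2646 N·m

2646 N·m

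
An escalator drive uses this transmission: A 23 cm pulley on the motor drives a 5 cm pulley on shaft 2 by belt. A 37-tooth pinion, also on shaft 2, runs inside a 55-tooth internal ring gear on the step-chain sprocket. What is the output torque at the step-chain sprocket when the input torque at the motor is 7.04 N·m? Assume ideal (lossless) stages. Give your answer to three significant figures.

Belt: ratio = 5/23 = 0.21739; torque at shaft 2 = 7.04 × 0.21739 = 1.5304 N·m.
Internal gear: ratio = 55/37 = 1.4865; torque at the step-chain sprocket = 1.5304 × 1.4865 = 2.275 N·m.

2.27 N·m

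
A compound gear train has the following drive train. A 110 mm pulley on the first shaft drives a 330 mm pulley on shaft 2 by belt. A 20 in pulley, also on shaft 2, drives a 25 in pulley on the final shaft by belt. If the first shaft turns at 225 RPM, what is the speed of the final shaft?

Belt: ratio = 330/110 = 3, so shaft 2 turns at 225 / 3 = 75 RPM.
Belt: ratio = 25/20 = 1.25, so the final shaft turns at 75 / 1.25 = 60 RPM.

60 RPM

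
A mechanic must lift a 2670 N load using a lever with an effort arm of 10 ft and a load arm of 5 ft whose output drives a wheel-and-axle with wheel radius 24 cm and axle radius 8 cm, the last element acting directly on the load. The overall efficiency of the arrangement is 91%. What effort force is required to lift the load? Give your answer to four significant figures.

Lever MA = effort arm / load arm = 10/5 = 2.
Wheel-and-axle MA = R/r = 24/8 = 3.
Combined ideal MA = 2 × 3 = 6.
Actual MA = 6 × 0.91 = 5.46.
Effort = load / actual MA = 2670 / 5.46 = 489.01 N.

489.0 N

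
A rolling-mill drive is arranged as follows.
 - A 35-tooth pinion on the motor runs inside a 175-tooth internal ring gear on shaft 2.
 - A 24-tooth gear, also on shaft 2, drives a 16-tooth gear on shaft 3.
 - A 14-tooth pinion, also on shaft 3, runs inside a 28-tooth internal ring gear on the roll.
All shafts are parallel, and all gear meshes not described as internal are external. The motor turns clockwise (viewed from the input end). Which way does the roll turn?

the motor → shaft 2: internal mesh, same direction → CW.
shaft 2 → shaft 3: external mesh, 1 reversal → CCW.
shaft 3 → the roll: internal mesh, same direction → CCW.
1 reversal in total — an odd number — so the roll turns opposite to the motor.

anticlockwise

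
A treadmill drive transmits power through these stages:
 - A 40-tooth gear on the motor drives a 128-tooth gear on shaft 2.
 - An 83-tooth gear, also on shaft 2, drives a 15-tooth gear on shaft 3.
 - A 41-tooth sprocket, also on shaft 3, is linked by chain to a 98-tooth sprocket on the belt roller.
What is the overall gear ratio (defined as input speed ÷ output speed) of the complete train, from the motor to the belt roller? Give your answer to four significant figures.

1.382

Each stage contributes driven/driver: gear mesh 128/40 = 3.2, gear mesh 15/83 = 0.18072, chain 98/41 = 2.3902.
Overall: 3.2 × 0.18072 × 2.3902 = 1.3823.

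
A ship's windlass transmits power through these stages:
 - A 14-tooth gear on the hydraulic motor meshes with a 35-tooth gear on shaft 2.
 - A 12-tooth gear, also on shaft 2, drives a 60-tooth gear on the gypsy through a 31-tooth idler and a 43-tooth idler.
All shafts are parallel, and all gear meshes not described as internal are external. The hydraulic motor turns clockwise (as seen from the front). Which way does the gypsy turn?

clockwise

the hydraulic motor → shaft 2: external mesh, 1 reversal → CCW.
shaft 2 → the gypsy: driver → idler → idler → driven is 3 external meshes, 3 reversals → CW.
4 reversals in total — an even number — so the gypsy turns the same way as the hydraulic motor.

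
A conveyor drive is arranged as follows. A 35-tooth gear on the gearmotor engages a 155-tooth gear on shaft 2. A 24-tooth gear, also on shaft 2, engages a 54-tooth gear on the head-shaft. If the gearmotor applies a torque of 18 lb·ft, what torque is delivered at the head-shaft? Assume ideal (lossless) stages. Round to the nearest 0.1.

179.4 lb·ft

After the gear mesh (155/35): 18 × 4.4286 = 79.714 lb·ft
After the gear mesh (54/24): 79.714 × 2.25 = 179.36 lb·ft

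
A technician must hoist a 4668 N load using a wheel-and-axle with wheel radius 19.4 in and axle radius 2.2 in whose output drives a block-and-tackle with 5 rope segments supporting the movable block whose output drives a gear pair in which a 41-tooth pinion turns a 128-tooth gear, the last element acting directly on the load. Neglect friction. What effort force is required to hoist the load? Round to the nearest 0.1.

Wheel-and-axle MA = R/r = 19.4/2.2 = 8.8182.
Block-and-tackle MA = number of supporting rope parts = 5.
Gear pair MA = 128/41 = 3.122.
Combined ideal MA = 8.8182 × 5 × 3.122 = 137.65.
Effort = load / MA = 4668 / 137.65 = 33.912 N.

33.9 N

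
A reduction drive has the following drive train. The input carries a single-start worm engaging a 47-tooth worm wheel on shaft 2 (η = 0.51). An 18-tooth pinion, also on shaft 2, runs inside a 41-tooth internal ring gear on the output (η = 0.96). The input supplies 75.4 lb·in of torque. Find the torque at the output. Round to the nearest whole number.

3952 lb·in

After the worm (47/1): 75.4 × 47 × 0.51 = 1807.3 lb·in
After the internal gear (41/18): 1807.3 × 2.2778 × 0.96 = 3952 lb·in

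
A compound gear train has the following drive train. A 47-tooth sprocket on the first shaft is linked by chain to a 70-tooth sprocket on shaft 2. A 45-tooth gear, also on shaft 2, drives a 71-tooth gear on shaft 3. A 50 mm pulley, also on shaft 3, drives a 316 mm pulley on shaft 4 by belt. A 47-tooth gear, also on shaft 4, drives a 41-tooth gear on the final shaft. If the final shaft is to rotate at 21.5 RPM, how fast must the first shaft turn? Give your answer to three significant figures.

Overall ratio R = 1.4894 × 1.5778 × 6.32 × 0.87234 = 12.955.
Required input speed = output speed × R = 21.5 × 12.955 = 278.54 RPM.

279 RPM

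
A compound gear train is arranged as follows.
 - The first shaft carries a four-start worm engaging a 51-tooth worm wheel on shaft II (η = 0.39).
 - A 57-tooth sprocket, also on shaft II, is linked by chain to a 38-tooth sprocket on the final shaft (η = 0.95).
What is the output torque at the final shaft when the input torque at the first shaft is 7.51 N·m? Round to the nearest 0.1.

worm 51/4 = 12.75 → τ = 7.51·12.75·0.39 = 37.343 N·m
chain 38/57 = 0.66667 → τ = 37.343·0.66667·0.95 = 23.651 N·m

23.7 N·m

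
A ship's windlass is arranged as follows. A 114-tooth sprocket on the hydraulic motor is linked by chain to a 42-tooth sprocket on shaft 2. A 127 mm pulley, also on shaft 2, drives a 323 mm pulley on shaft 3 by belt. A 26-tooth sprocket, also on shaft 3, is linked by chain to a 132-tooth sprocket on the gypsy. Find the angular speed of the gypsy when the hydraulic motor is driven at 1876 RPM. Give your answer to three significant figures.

394 RPM

chain 42/114 = 0.36842 → 1876/0.36842 = 5092 RPM
belt 323/127 = 2.5433 → 5092/2.5433 = 2002.1 RPM
chain 132/26 = 5.0769 → 2002.1/5.0769 = 394.36 RPM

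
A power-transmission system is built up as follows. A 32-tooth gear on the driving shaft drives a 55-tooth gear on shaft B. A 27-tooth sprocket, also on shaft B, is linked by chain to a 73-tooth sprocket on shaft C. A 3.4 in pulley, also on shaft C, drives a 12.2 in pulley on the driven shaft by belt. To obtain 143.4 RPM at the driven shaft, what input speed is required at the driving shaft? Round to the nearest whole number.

Overall ratio R = 1.7188 × 2.7037 × 3.5882 = 16.674.
Required input speed = output speed × R = 143.4 × 16.674 = 2391.1 RPM.

2391 RPM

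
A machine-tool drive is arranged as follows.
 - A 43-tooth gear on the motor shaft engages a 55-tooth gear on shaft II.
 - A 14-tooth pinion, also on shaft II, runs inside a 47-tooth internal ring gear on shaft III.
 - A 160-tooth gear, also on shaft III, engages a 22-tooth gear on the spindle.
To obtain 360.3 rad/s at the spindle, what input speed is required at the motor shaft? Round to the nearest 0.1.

Overall ratio R = 1.2791 × 3.3571 × 0.1375 = 0.59043.
Required input speed = output speed × R = 360.3 × 0.59043 = 212.73 rad/s.

212.7 rad/s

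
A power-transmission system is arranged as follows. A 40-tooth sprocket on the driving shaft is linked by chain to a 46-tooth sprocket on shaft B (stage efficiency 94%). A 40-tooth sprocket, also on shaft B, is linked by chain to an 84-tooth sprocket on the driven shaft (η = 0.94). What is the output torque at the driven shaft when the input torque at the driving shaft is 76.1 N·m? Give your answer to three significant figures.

162 N·m

Chain: ratio = 46/40 = 1.15; torque at shaft B = 76.1 × 1.15 × 0.94 = 82.264 N·m.
Chain: ratio = 84/40 = 2.1; torque at the driven shaft = 82.264 × 2.1 × 0.94 = 162.39 N·m.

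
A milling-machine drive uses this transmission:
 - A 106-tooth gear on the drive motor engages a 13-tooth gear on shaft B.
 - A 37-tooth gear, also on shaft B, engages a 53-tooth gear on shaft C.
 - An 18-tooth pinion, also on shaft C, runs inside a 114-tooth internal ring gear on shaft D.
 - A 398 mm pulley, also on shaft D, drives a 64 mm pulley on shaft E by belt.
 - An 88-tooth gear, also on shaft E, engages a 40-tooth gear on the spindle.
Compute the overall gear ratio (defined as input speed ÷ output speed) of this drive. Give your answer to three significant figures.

0.0813

Each stage contributes driven/driver: gear mesh 13/106 = 0.12264, gear mesh 53/37 = 1.4324, internal gear 114/18 = 6.3333, belt 64/398 = 0.1608, gear mesh 40/88 = 0.45455.
Overall: 0.12264 × 1.4324 × 6.3333 × 0.1608 × 0.45455 = 0.081324.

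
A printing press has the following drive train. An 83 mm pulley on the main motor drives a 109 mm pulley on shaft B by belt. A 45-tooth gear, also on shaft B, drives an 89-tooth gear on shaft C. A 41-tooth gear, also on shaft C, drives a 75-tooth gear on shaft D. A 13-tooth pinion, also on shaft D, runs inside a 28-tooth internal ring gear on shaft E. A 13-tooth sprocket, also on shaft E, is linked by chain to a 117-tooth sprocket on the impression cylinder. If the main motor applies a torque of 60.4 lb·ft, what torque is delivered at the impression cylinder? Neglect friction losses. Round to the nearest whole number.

Belt: ratio = 109/83 = 1.3133; torque at shaft B = 60.4 × 1.3133 = 79.32 lb·ft.
Gear mesh: ratio = 89/45 = 1.9778; torque at shaft C = 79.32 × 1.9778 = 156.88 lb·ft.
Gear mesh: ratio = 75/41 = 1.8293; torque at shaft D = 156.88 × 1.8293 = 286.97 lb·ft.
Internal gear: ratio = 28/13 = 2.1538; torque at shaft E = 286.97 × 2.1538 = 618.09 lb·ft.
Chain: ratio = 117/13 = 9; torque at the impression cylinder = 618.09 × 9 = 5562.9 lb·ft.

5563 lb·ft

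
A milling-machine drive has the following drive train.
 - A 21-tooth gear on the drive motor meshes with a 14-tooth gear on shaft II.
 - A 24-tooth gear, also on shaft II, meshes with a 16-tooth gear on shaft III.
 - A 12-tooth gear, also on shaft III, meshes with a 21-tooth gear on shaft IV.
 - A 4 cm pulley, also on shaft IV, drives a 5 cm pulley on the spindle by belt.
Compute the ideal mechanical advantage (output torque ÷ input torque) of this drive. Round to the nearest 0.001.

0.972

Each stage contributes driven/driver: gear mesh 14/21 = 0.66667, gear mesh 16/24 = 0.66667, gear mesh 21/12 = 1.75, belt 5/4 = 1.25.
Overall: 0.66667 × 0.66667 × 1.75 × 1.25 = 0.97222.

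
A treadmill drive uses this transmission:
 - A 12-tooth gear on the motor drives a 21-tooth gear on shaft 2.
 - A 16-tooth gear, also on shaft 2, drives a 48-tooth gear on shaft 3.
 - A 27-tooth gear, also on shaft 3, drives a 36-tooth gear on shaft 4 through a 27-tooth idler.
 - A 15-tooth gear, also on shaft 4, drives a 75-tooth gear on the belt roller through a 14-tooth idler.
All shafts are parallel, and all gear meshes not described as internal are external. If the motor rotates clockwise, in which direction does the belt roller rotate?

clockwise

the motor → shaft 2: external mesh, 1 reversal → CCW.
shaft 2 → shaft 3: external mesh, 1 reversal → CW.
shaft 3 → shaft 4: driver → idler → driven is 2 external meshes, 2 reversals → CW.
shaft 4 → the belt roller: driver → idler → driven is 2 external meshes, 2 reversals → CW.
6 reversals in total — an even number — so the belt roller turns the same way as the motor.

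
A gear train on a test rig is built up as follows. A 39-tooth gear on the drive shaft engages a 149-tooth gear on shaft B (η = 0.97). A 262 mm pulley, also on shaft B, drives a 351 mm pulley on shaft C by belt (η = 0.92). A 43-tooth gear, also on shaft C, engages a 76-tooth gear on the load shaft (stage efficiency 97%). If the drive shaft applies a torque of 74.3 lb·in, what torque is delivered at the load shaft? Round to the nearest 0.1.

After the gear mesh (149/39): 74.3 × 3.8205 × 0.97 = 275.35 lb·in
After the belt (351/262): 275.35 × 1.3397 × 0.92 = 339.37 lb·in
After the gear mesh (76/43): 339.37 × 1.7674 × 0.97 = 581.83 lb·in

581.8 lb·in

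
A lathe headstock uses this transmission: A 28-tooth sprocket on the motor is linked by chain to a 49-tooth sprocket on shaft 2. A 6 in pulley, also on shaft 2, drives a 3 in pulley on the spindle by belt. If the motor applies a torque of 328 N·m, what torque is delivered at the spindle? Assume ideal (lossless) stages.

chain 49/28 = 1.75 → τ = 328·1.75 = 574 N·m
belt 3/6 = 0.5 → τ = 574·0.5 = 287 N·m

287 N·m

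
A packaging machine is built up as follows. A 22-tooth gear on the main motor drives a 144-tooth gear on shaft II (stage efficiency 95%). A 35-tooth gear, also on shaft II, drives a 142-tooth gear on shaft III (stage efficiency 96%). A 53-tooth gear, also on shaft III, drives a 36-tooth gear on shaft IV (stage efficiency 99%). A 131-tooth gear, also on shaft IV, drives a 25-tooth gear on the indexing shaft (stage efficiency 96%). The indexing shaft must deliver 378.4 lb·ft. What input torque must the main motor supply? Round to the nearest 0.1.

126.8 lb·ft

Overall ratio R = 6.5455 × 4.0571 × 0.67925 × 0.19084 = 3.4424; overall efficiency η = 0.95 × 0.96 × 0.99 × 0.96 = 0.8668.
Input torque = output torque / (R × η) = 378.4 / (3.4424 × 0.8668) = 126.82 lb·ft.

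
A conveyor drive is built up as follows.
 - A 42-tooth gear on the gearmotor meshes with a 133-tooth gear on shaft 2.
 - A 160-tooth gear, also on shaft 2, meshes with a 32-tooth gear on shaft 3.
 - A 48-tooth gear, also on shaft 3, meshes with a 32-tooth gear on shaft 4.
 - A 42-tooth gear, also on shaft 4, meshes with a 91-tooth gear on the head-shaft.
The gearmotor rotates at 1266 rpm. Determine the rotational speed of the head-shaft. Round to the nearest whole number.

1384 rpm

Gear mesh: ratio = 133/42 = 3.1667, so shaft 2 turns at 1266 / 3.1667 = 399.79 rpm.
Gear mesh: ratio = 32/160 = 0.2, so shaft 3 turns at 399.79 / 0.2 = 1998.9 rpm.
Gear mesh: ratio = 32/48 = 0.66667, so shaft 4 turns at 1998.9 / 0.66667 = 2998.4 rpm.
Gear mesh: ratio = 91/42 = 2.1667, so the head-shaft turns at 2998.4 / 2.1667 = 1383.9 rpm.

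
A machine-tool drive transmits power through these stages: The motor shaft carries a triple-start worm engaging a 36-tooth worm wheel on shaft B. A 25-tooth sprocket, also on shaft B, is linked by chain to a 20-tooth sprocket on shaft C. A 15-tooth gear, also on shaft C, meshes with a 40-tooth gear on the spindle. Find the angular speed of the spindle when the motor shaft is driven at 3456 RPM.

135 RPM

Worm: ratio = 36/3 = 12, so shaft B turns at 3456 / 12 = 288 RPM.
Chain: ratio = 20/25 = 0.8, so shaft C turns at 288 / 0.8 = 360 RPM.
Gear mesh: ratio = 40/15 = 2.6667, so the spindle turns at 360 / 2.6667 = 135 RPM.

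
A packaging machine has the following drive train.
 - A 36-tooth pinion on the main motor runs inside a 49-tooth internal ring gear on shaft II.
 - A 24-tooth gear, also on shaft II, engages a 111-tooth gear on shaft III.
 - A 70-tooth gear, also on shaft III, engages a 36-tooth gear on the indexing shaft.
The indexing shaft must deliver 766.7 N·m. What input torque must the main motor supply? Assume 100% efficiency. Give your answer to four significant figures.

Overall ratio R = 1.3611 × 4.625 × 0.51429 = 3.2375.
Input torque = output torque / R = 766.7 / 3.2375 = 236.82 N·m.

236.8 N·m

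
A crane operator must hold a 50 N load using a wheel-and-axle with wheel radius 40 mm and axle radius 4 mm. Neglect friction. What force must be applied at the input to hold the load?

5 N

Wheel-and-axle MA = R/r = 40/4 = 10.
Effort = load / MA = 50 / 10 = 5 N.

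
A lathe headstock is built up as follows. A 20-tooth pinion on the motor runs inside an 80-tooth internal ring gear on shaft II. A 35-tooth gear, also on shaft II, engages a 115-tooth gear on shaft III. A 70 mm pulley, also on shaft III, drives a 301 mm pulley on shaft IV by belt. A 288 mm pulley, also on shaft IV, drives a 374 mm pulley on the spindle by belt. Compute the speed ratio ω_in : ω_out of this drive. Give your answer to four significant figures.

73.39

Each stage contributes driven/driver: internal gear 80/20 = 4, gear mesh 115/35 = 3.2857, belt 301/70 = 4.3, belt 374/288 = 1.2986.
Overall: 4 × 3.2857 × 4.3 × 1.2986 = 73.39.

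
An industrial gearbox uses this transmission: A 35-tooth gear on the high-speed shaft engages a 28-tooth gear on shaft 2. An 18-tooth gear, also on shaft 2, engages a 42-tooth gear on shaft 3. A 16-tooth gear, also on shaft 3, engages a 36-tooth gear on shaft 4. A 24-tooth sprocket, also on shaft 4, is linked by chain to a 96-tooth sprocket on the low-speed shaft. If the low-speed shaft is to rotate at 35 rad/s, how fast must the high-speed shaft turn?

Overall ratio R = 0.8 × 2.3333 × 2.25 × 4 = 16.8.
Required input speed = output speed × R = 35 × 16.8 = 588 rad/s.

588 rad/s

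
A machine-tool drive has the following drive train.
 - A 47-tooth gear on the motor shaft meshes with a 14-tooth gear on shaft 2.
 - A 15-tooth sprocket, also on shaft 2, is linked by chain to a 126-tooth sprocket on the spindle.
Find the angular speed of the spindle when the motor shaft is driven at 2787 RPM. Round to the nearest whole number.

1114 RPM

gear mesh 14/47 = 0.29787 → 2787/0.29787 = 9356.4 RPM
chain 126/15 = 8.4 → 9356.4/8.4 = 1113.9 RPM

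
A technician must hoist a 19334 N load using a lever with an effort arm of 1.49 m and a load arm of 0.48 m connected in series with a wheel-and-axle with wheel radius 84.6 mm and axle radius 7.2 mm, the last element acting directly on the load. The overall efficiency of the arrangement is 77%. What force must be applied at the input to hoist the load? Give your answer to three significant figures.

Lever MA = effort arm / load arm = 1.49/0.48 = 3.1042.
Wheel-and-axle MA = R/r = 84.6/7.2 = 11.75.
Combined ideal MA = 3.1042 × 11.75 = 36.474.
Actual MA = 36.474 × 0.77 = 28.085.
Effort = load / actual MA = 19334 / 28.085 = 688.41 N.

688 N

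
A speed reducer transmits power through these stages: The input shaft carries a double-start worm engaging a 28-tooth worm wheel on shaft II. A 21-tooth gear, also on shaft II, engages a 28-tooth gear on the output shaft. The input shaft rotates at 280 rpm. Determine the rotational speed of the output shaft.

Worm: ratio = 28/2 = 14, so shaft II turns at 280 / 14 = 20 rpm.
Gear mesh: ratio = 28/21 = 1.3333, so the output shaft turns at 20 / 1.3333 = 15 rpm.

15 rpm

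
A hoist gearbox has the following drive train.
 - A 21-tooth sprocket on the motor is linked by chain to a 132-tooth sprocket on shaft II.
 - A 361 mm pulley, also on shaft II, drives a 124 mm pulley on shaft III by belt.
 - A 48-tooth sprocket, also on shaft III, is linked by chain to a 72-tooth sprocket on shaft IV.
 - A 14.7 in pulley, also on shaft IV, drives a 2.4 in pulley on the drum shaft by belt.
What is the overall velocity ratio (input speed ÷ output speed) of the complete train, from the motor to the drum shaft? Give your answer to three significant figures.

Each stage contributes driven/driver: chain 132/21 = 6.2857, belt 124/361 = 0.34349, chain 72/48 = 1.5, belt 2.4/14.7 = 0.16327.
Overall: 6.2857 × 0.34349 × 1.5 × 0.16327 = 0.52875.

0.529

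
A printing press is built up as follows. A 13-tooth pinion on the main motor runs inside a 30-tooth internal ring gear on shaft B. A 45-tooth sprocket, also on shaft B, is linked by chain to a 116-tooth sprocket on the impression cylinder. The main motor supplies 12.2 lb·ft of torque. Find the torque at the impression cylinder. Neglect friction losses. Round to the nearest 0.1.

72.6 lb·ft

After the internal gear (30/13): 12.2 × 2.3077 = 28.154 lb·ft
After the chain (116/45): 28.154 × 2.5778 = 72.574 lb·ft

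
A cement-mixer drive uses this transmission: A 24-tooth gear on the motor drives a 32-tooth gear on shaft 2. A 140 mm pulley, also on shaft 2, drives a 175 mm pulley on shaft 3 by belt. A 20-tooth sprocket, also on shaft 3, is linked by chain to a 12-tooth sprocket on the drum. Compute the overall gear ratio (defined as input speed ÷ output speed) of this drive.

Each stage contributes driven/driver: gear mesh 32/24 = 1.3333, belt 175/140 = 1.25, chain 12/20 = 0.6.
Overall: 1.3333 × 1.25 × 0.6 = 1.

1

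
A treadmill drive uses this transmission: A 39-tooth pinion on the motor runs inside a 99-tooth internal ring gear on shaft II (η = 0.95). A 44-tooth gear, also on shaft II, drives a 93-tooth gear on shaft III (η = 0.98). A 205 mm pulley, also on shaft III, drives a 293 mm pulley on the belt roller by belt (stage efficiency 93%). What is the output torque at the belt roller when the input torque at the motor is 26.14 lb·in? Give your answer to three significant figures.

174 lb·in

Internal gear: ratio = 99/39 = 2.5385; torque at shaft II = 26.14 × 2.5385 × 0.95 = 63.038 lb·in.
Gear mesh: ratio = 93/44 = 2.1136; torque at shaft III = 63.038 × 2.1136 × 0.98 = 130.57 lb·in.
Belt: ratio = 293/205 = 1.4293; torque at the belt roller = 130.57 × 1.4293 × 0.93 = 173.56 lb·in.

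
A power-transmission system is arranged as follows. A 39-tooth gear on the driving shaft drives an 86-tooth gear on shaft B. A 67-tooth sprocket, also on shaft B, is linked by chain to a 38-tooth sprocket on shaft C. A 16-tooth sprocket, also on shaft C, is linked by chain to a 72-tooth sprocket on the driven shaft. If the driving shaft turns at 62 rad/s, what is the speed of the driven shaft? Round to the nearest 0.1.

gear mesh 86/39 = 2.2051 → 62/2.2051 = 28.116 rad/s
chain 38/67 = 0.56716 → 28.116/0.56716 = 49.573 rad/s
chain 72/16 = 4.5 → 49.573/4.5 = 11.016 rad/s

11.0 rad/s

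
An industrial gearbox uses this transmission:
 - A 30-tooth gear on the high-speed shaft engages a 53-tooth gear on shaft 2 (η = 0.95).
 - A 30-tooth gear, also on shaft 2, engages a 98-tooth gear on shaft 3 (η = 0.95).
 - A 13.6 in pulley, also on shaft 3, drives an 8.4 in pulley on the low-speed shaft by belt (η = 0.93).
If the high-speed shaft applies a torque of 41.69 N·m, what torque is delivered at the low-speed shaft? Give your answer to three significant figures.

gear mesh 53/30 = 1.7667 → τ = 41.69·1.7667·0.95 = 69.97 N·m
gear mesh 98/30 = 3.2667 → τ = 69.97·3.2667·0.95 = 217.14 N·m
belt 8.4/13.6 = 0.61765 → τ = 217.14·0.61765·0.93 = 124.73 N·m

125 N·m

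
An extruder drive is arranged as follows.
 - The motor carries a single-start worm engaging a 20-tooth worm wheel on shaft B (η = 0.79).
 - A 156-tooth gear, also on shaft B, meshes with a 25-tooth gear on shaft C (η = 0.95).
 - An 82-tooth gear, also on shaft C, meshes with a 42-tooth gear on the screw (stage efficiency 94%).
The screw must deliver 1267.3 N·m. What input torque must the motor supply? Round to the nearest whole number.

1094 N·m

Overall ratio R = 20 × 0.16026 × 0.5122 = 1.6417; overall efficiency η = 0.79 × 0.95 × 0.94 = 0.7055.
Input torque = output torque / (R × η) = 1267.3 / (1.6417 × 0.7055) = 1094.3 N·m.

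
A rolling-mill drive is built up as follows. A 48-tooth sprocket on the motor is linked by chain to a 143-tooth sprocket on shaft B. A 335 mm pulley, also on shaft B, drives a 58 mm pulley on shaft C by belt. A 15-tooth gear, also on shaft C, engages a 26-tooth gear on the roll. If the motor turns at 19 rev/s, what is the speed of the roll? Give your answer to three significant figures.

chain 143/48 = 2.9792 → 19/2.9792 = 6.3776 rev/s
belt 58/335 = 0.17313 → 6.3776/0.17313 = 36.836 rev/s
gear mesh 26/15 = 1.7333 → 36.836/1.7333 = 21.252 rev/s

21.3 rev/s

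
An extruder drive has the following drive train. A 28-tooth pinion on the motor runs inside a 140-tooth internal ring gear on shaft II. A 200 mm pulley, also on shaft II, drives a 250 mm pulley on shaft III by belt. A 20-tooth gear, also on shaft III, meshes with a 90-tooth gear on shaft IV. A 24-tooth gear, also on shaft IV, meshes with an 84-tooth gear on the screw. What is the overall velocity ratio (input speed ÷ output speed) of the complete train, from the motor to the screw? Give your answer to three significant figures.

98.4

Each stage contributes driven/driver: internal gear 140/28 = 5, belt 250/200 = 1.25, gear mesh 90/20 = 4.5, gear mesh 84/24 = 3.5.
Overall: 5 × 1.25 × 4.5 × 3.5 = 98.438.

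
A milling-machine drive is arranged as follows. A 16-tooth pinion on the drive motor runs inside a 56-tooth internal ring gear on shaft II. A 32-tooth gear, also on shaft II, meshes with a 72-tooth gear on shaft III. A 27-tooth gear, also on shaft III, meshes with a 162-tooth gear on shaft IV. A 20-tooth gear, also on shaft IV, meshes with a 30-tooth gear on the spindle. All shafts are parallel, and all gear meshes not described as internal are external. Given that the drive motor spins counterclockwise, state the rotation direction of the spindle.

clockwise

the drive motor → shaft II: internal mesh, same direction → CCW.
shaft II → shaft III: external mesh, 1 reversal → CW.
shaft III → shaft IV: external mesh, 1 reversal → CCW.
shaft IV → the spindle: external mesh, 1 reversal → CW.
3 reversals in total — an odd number — so the spindle turns opposite to the drive motor.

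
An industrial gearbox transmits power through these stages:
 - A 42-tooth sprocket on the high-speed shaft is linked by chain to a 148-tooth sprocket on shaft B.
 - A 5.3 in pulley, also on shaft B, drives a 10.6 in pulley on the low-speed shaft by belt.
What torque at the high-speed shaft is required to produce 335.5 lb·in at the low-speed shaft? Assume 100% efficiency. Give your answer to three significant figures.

47.6 lb·in

Overall ratio R = 3.5238 × 2 = 7.0476.
Input torque = output torque / R = 335.5 / 7.0476 = 47.605 lb·in.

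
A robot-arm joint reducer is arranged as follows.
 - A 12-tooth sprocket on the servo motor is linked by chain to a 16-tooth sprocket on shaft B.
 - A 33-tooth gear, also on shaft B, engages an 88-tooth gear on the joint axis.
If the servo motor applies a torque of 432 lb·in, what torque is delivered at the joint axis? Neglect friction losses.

Chain: ratio = 16/12 = 1.3333; torque at shaft B = 432 × 1.3333 = 576 lb·in.
Gear mesh: ratio = 88/33 = 2.6667; torque at the joint axis = 576 × 2.6667 = 1536 lb·in.

1536 lb·in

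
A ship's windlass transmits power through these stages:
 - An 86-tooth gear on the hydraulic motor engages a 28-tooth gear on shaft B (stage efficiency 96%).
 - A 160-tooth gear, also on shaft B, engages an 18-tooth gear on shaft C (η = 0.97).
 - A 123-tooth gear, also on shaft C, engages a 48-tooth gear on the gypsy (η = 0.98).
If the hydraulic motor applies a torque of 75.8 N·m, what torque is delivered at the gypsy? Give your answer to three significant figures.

Gear mesh: ratio = 28/86 = 0.32558; torque at shaft B = 75.8 × 0.32558 × 0.96 = 23.692 N·m.
Gear mesh: ratio = 18/160 = 0.1125; torque at shaft C = 23.692 × 0.1125 × 0.97 = 2.5854 N·m.
Gear mesh: ratio = 48/123 = 0.39024; torque at the gypsy = 2.5854 × 0.39024 × 0.98 = 0.98875 N·m.

0.989 N·m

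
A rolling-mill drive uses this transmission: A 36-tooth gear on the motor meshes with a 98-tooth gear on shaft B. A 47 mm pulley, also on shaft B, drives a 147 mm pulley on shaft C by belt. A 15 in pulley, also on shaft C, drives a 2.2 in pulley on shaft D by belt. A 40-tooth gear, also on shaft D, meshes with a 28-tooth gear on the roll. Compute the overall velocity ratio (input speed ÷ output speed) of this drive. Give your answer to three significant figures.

0.874

Each stage contributes driven/driver: gear mesh 98/36 = 2.7222, belt 147/47 = 3.1277, belt 2.2/15 = 0.14667, gear mesh 28/40 = 0.7.
Overall: 2.7222 × 3.1277 × 0.14667 × 0.7 = 0.87412.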